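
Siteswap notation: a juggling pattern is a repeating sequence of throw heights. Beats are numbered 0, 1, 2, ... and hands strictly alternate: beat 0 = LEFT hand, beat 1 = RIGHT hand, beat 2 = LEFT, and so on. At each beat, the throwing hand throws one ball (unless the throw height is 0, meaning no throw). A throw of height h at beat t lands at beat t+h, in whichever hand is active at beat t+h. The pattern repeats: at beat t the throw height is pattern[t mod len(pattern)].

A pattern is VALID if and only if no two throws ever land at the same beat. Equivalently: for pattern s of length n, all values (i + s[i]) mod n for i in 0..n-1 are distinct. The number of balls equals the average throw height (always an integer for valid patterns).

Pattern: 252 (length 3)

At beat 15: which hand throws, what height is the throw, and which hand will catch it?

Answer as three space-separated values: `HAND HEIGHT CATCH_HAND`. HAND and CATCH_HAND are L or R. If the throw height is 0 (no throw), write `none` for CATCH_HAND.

Answer: R 2 R

Derivation:
Beat 15: 15 mod 2 = 1, so hand = R
Throw height = pattern[15 mod 3] = pattern[0] = 2
Lands at beat 15+2=17, 17 mod 2 = 1, so catch hand = R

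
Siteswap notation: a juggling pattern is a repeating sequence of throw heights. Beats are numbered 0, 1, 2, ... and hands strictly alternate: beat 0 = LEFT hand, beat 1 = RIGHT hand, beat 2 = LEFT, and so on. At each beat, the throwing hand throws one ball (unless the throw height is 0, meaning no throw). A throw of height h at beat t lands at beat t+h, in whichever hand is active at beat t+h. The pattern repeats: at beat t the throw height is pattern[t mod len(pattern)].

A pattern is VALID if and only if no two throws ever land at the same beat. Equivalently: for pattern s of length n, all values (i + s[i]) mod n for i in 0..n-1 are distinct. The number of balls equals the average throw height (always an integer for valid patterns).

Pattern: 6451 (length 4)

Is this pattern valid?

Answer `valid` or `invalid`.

Answer: valid

Derivation:
i=0: (i + s[i]) mod n = (0 + 6) mod 4 = 2
i=1: (i + s[i]) mod n = (1 + 4) mod 4 = 1
i=2: (i + s[i]) mod n = (2 + 5) mod 4 = 3
i=3: (i + s[i]) mod n = (3 + 1) mod 4 = 0
Residues: [2, 1, 3, 0], distinct: True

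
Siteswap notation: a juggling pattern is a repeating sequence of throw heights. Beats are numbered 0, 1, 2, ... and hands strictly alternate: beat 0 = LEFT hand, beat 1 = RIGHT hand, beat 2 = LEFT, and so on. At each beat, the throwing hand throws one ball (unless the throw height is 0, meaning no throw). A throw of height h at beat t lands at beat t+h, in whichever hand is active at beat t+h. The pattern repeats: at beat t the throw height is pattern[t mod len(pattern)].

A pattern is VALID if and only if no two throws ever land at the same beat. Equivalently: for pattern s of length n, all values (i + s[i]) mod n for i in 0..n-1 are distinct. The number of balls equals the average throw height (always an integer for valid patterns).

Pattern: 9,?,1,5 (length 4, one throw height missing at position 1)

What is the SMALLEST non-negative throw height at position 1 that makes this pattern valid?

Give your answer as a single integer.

i=0: (0 + 9) mod 4 = 1
i=1: s[i]=? (unknown)
i=2: (2 + 1) mod 4 = 3
i=3: (3 + 5) mod 4 = 0
Known residues: [0, 1, 3]; need a permutation of 0..3, so missing residue r = 2
Need (1 + s) mod 4 = 2; smallest s = (2 - 1) mod 4 = 1

Answer: 1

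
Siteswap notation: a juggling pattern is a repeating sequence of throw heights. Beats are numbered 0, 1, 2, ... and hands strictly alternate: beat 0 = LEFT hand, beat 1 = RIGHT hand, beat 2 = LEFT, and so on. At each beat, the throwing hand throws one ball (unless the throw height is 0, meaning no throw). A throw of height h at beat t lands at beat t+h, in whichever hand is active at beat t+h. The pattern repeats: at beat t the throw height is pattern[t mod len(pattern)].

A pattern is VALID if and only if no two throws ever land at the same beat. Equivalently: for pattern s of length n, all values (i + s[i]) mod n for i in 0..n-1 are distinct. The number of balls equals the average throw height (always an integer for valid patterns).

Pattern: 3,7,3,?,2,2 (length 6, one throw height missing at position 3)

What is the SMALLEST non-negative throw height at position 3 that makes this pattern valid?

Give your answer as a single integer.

Answer: 1

Derivation:
i=0: (0 + 3) mod 6 = 3
i=1: (1 + 7) mod 6 = 2
i=2: (2 + 3) mod 6 = 5
i=3: s[i]=? (unknown)
i=4: (4 + 2) mod 6 = 0
i=5: (5 + 2) mod 6 = 1
Known residues: [0, 1, 2, 3, 5]; need a permutation of 0..5, so missing residue r = 4
Need (3 + s) mod 6 = 4; smallest s = (4 - 3) mod 6 = 1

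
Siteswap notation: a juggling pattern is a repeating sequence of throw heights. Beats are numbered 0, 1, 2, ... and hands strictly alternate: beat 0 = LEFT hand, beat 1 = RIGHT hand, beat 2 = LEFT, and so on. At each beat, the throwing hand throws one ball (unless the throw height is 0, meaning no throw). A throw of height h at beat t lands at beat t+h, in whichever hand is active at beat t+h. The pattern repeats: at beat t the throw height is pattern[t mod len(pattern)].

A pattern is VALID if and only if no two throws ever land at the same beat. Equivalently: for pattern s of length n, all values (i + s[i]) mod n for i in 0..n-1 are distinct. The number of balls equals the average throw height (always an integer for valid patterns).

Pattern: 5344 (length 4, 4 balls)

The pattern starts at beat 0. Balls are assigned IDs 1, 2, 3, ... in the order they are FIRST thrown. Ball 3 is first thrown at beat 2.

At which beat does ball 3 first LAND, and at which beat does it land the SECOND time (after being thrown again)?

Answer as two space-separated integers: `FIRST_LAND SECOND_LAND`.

Answer: 6 10

Derivation:
Beat 0 (L): throw ball1 h=5 -> lands@5:R; in-air after throw: [b1@5:R]
Beat 1 (R): throw ball2 h=3 -> lands@4:L; in-air after throw: [b2@4:L b1@5:R]
Beat 2 (L): throw ball3 h=4 -> lands@6:L; in-air after throw: [b2@4:L b1@5:R b3@6:L]
Beat 3 (R): throw ball4 h=4 -> lands@7:R; in-air after throw: [b2@4:L b1@5:R b3@6:L b4@7:R]
Beat 4 (L): throw ball2 h=5 -> lands@9:R; in-air after throw: [b1@5:R b3@6:L b4@7:R b2@9:R]
Beat 5 (R): throw ball1 h=3 -> lands@8:L; in-air after throw: [b3@6:L b4@7:R b1@8:L b2@9:R]
Beat 6 (L): throw ball3 h=4 -> lands@10:L; in-air after throw: [b4@7:R b1@8:L b2@9:R b3@10:L]
Beat 7 (R): throw ball4 h=4 -> lands@11:R; in-air after throw: [b1@8:L b2@9:R b3@10:L b4@11:R]
Beat 8 (L): throw ball1 h=5 -> lands@13:R; in-air after throw: [b2@9:R b3@10:L b4@11:R b1@13:R]
Beat 9 (R): throw ball2 h=3 -> lands@12:L; in-air after throw: [b3@10:L b4@11:R b2@12:L b1@13:R]
Beat 10 (L): throw ball3 h=4 -> lands@14:L; in-air after throw: [b4@11:R b2@12:L b1@13:R b3@14:L]
Ball 3: thrown@2 h=4 -> first land @6; rethrown@6 h=4 -> second land @10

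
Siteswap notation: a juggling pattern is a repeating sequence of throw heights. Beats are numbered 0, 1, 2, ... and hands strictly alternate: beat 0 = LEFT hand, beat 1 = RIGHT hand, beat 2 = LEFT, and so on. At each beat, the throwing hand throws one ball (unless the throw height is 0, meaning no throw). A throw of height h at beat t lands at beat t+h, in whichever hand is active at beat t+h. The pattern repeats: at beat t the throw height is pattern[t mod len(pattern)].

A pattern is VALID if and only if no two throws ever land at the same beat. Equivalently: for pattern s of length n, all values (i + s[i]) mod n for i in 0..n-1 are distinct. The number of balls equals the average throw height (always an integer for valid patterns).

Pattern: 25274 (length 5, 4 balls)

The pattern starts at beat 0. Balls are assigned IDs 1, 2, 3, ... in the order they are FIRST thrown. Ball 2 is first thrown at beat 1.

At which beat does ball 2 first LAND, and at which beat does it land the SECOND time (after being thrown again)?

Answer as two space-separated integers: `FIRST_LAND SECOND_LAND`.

Answer: 6 11

Derivation:
Beat 0 (L): throw ball1 h=2 -> lands@2:L; in-air after throw: [b1@2:L]
Beat 1 (R): throw ball2 h=5 -> lands@6:L; in-air after throw: [b1@2:L b2@6:L]
Beat 2 (L): throw ball1 h=2 -> lands@4:L; in-air after throw: [b1@4:L b2@6:L]
Beat 3 (R): throw ball3 h=7 -> lands@10:L; in-air after throw: [b1@4:L b2@6:L b3@10:L]
Beat 4 (L): throw ball1 h=4 -> lands@8:L; in-air after throw: [b2@6:L b1@8:L b3@10:L]
Beat 5 (R): throw ball4 h=2 -> lands@7:R; in-air after throw: [b2@6:L b4@7:R b1@8:L b3@10:L]
Beat 6 (L): throw ball2 h=5 -> lands@11:R; in-air after throw: [b4@7:R b1@8:L b3@10:L b2@11:R]
Beat 7 (R): throw ball4 h=2 -> lands@9:R; in-air after throw: [b1@8:L b4@9:R b3@10:L b2@11:R]
Beat 8 (L): throw ball1 h=7 -> lands@15:R; in-air after throw: [b4@9:R b3@10:L b2@11:R b1@15:R]
Beat 9 (R): throw ball4 h=4 -> lands@13:R; in-air after throw: [b3@10:L b2@11:R b4@13:R b1@15:R]
Beat 10 (L): throw ball3 h=2 -> lands@12:L; in-air after throw: [b2@11:R b3@12:L b4@13:R b1@15:R]
Beat 11 (R): throw ball2 h=5 -> lands@16:L; in-air after throw: [b3@12:L b4@13:R b1@15:R b2@16:L]
Ball 2: thrown@1 h=5 -> first land @6; rethrown@6 h=5 -> second land @11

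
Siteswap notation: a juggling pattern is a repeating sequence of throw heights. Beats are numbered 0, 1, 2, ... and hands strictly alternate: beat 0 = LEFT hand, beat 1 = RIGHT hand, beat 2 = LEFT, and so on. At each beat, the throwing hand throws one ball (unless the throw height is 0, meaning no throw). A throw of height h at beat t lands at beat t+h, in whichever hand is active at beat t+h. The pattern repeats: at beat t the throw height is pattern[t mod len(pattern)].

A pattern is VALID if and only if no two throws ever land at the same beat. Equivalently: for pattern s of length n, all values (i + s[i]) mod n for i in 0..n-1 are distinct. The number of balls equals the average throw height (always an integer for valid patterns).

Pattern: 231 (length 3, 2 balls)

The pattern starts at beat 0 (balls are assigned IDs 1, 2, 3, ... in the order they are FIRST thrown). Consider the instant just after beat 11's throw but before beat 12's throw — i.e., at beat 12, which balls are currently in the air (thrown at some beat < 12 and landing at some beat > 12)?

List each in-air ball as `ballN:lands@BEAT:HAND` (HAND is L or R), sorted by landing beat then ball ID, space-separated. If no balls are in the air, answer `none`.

Answer: ball2:lands@13:R

Derivation:
Beat 0 (L): throw ball1 h=2 -> lands@2:L; in-air after throw: [b1@2:L]
Beat 1 (R): throw ball2 h=3 -> lands@4:L; in-air after throw: [b1@2:L b2@4:L]
Beat 2 (L): throw ball1 h=1 -> lands@3:R; in-air after throw: [b1@3:R b2@4:L]
Beat 3 (R): throw ball1 h=2 -> lands@5:R; in-air after throw: [b2@4:L b1@5:R]
Beat 4 (L): throw ball2 h=3 -> lands@7:R; in-air after throw: [b1@5:R b2@7:R]
Beat 5 (R): throw ball1 h=1 -> lands@6:L; in-air after throw: [b1@6:L b2@7:R]
Beat 6 (L): throw ball1 h=2 -> lands@8:L; in-air after throw: [b2@7:R b1@8:L]
Beat 7 (R): throw ball2 h=3 -> lands@10:L; in-air after throw: [b1@8:L b2@10:L]
Beat 8 (L): throw ball1 h=1 -> lands@9:R; in-air after throw: [b1@9:R b2@10:L]
Beat 9 (R): throw ball1 h=2 -> lands@11:R; in-air after throw: [b2@10:L b1@11:R]
Beat 10 (L): throw ball2 h=3 -> lands@13:R; in-air after throw: [b1@11:R b2@13:R]
Beat 11 (R): throw ball1 h=1 -> lands@12:L; in-air after throw: [b1@12:L b2@13:R]
Beat 12 (L): throw ball1 h=2 -> lands@14:L; in-air after throw: [b2@13:R b1@14:L]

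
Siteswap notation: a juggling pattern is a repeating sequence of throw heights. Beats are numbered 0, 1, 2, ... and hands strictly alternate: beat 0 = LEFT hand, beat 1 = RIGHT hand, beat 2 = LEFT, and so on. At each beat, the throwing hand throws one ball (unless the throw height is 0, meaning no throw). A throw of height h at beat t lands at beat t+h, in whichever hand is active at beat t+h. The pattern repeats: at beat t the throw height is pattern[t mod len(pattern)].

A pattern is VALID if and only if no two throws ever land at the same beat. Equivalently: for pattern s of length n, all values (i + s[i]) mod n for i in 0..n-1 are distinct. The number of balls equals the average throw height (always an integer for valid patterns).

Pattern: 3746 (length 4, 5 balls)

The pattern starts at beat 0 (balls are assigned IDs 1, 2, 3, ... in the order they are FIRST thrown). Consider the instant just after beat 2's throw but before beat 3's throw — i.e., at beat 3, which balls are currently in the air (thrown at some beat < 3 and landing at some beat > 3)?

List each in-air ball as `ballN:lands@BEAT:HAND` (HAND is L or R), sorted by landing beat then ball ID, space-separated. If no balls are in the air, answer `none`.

Beat 0 (L): throw ball1 h=3 -> lands@3:R; in-air after throw: [b1@3:R]
Beat 1 (R): throw ball2 h=7 -> lands@8:L; in-air after throw: [b1@3:R b2@8:L]
Beat 2 (L): throw ball3 h=4 -> lands@6:L; in-air after throw: [b1@3:R b3@6:L b2@8:L]
Beat 3 (R): throw ball1 h=6 -> lands@9:R; in-air after throw: [b3@6:L b2@8:L b1@9:R]

Answer: ball3:lands@6:L ball2:lands@8:L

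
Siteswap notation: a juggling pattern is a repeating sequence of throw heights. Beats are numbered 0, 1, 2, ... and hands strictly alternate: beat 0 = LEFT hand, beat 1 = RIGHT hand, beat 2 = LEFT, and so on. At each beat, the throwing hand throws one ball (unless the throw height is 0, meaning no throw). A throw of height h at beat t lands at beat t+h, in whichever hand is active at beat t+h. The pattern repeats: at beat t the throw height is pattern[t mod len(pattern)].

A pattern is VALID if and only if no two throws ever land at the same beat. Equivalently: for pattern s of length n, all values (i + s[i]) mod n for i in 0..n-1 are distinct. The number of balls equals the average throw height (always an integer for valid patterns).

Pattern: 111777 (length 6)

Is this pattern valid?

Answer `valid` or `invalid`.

Answer: valid

Derivation:
i=0: (i + s[i]) mod n = (0 + 1) mod 6 = 1
i=1: (i + s[i]) mod n = (1 + 1) mod 6 = 2
i=2: (i + s[i]) mod n = (2 + 1) mod 6 = 3
i=3: (i + s[i]) mod n = (3 + 7) mod 6 = 4
i=4: (i + s[i]) mod n = (4 + 7) mod 6 = 5
i=5: (i + s[i]) mod n = (5 + 7) mod 6 = 0
Residues: [1, 2, 3, 4, 5, 0], distinct: True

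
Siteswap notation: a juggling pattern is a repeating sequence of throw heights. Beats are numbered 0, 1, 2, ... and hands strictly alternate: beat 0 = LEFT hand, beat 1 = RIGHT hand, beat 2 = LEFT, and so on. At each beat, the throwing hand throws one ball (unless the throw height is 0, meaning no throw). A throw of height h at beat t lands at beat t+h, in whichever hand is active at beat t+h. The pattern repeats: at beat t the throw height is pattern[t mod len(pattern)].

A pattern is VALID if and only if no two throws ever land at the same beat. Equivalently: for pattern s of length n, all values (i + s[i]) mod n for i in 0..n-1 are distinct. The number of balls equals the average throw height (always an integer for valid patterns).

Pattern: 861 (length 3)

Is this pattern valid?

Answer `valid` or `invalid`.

i=0: (i + s[i]) mod n = (0 + 8) mod 3 = 2
i=1: (i + s[i]) mod n = (1 + 6) mod 3 = 1
i=2: (i + s[i]) mod n = (2 + 1) mod 3 = 0
Residues: [2, 1, 0], distinct: True

Answer: valid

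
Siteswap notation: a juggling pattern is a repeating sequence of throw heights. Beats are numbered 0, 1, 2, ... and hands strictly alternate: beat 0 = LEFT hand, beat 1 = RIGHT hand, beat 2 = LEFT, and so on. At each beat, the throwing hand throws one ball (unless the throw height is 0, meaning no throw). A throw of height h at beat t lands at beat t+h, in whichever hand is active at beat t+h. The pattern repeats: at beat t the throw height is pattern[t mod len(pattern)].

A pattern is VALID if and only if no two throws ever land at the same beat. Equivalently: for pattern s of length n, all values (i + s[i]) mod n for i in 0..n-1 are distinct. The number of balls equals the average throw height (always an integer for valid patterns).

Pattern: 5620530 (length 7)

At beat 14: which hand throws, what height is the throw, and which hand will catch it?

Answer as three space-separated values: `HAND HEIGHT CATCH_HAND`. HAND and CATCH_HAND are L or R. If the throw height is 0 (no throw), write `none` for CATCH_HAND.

Answer: L 5 R

Derivation:
Beat 14: 14 mod 2 = 0, so hand = L
Throw height = pattern[14 mod 7] = pattern[0] = 5
Lands at beat 14+5=19, 19 mod 2 = 1, so catch hand = R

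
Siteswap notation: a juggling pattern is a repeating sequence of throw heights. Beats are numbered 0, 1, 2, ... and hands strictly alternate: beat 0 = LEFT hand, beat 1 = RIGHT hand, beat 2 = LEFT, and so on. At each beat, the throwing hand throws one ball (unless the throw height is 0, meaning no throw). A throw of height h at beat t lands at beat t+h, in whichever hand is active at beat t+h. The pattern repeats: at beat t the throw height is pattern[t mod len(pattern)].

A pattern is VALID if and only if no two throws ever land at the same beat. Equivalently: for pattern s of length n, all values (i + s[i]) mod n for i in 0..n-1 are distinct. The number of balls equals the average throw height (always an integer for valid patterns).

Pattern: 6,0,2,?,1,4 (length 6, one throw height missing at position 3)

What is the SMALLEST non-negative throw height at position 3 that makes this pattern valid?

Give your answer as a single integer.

Answer: 5

Derivation:
i=0: (0 + 6) mod 6 = 0
i=1: (1 + 0) mod 6 = 1
i=2: (2 + 2) mod 6 = 4
i=3: s[i]=? (unknown)
i=4: (4 + 1) mod 6 = 5
i=5: (5 + 4) mod 6 = 3
Known residues: [0, 1, 3, 4, 5]; need a permutation of 0..5, so missing residue r = 2
Need (3 + s) mod 6 = 2; smallest s = (2 - 3) mod 6 = 5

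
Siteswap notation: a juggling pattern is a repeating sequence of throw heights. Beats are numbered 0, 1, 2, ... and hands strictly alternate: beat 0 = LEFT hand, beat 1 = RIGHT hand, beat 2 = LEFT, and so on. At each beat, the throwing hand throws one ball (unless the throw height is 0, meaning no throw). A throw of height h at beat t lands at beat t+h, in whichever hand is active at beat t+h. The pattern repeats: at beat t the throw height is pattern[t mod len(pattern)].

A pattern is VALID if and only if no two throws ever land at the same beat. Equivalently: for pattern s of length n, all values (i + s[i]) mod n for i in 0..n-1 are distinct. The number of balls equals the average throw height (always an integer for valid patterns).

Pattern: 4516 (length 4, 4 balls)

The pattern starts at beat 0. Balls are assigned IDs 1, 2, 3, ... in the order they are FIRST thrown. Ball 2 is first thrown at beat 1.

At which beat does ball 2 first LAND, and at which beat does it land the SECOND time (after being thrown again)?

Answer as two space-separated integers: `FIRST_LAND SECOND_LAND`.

Beat 0 (L): throw ball1 h=4 -> lands@4:L; in-air after throw: [b1@4:L]
Beat 1 (R): throw ball2 h=5 -> lands@6:L; in-air after throw: [b1@4:L b2@6:L]
Beat 2 (L): throw ball3 h=1 -> lands@3:R; in-air after throw: [b3@3:R b1@4:L b2@6:L]
Beat 3 (R): throw ball3 h=6 -> lands@9:R; in-air after throw: [b1@4:L b2@6:L b3@9:R]
Beat 4 (L): throw ball1 h=4 -> lands@8:L; in-air after throw: [b2@6:L b1@8:L b3@9:R]
Beat 5 (R): throw ball4 h=5 -> lands@10:L; in-air after throw: [b2@6:L b1@8:L b3@9:R b4@10:L]
Beat 6 (L): throw ball2 h=1 -> lands@7:R; in-air after throw: [b2@7:R b1@8:L b3@9:R b4@10:L]
Beat 7 (R): throw ball2 h=6 -> lands@13:R; in-air after throw: [b1@8:L b3@9:R b4@10:L b2@13:R]
Ball 2: thrown@1 h=5 -> first land @6; rethrown@6 h=1 -> second land @7

Answer: 6 7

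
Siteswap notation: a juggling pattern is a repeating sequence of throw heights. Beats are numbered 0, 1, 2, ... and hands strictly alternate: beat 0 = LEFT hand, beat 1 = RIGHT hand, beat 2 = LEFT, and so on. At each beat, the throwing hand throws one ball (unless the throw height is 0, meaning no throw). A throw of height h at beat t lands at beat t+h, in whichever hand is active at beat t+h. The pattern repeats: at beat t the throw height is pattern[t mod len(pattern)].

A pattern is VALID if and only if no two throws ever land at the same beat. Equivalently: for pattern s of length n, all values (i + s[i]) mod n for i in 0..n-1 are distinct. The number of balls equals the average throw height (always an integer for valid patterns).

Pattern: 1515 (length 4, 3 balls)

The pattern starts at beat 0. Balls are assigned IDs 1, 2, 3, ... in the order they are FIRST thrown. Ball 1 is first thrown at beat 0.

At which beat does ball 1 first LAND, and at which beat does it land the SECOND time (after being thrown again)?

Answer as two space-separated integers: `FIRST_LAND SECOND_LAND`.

Beat 0 (L): throw ball1 h=1 -> lands@1:R; in-air after throw: [b1@1:R]
Beat 1 (R): throw ball1 h=5 -> lands@6:L; in-air after throw: [b1@6:L]
Beat 2 (L): throw ball2 h=1 -> lands@3:R; in-air after throw: [b2@3:R b1@6:L]
Beat 3 (R): throw ball2 h=5 -> lands@8:L; in-air after throw: [b1@6:L b2@8:L]
Beat 4 (L): throw ball3 h=1 -> lands@5:R; in-air after throw: [b3@5:R b1@6:L b2@8:L]
Beat 5 (R): throw ball3 h=5 -> lands@10:L; in-air after throw: [b1@6:L b2@8:L b3@10:L]
Beat 6 (L): throw ball1 h=1 -> lands@7:R; in-air after throw: [b1@7:R b2@8:L b3@10:L]
Ball 1: thrown@0 h=1 -> first land @1; rethrown@1 h=5 -> second land @6

Answer: 1 6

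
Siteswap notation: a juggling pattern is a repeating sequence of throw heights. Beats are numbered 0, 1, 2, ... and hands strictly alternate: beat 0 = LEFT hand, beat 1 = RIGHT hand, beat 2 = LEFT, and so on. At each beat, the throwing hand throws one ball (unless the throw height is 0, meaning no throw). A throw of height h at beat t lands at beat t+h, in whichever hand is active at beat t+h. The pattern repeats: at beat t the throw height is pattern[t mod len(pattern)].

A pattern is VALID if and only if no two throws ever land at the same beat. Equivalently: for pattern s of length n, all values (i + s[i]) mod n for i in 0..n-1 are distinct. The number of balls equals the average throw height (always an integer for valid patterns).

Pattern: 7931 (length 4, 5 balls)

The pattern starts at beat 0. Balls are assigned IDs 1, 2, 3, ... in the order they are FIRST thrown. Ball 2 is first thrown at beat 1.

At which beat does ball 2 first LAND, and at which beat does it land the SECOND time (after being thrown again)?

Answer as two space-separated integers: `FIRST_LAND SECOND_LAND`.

Beat 0 (L): throw ball1 h=7 -> lands@7:R; in-air after throw: [b1@7:R]
Beat 1 (R): throw ball2 h=9 -> lands@10:L; in-air after throw: [b1@7:R b2@10:L]
Beat 2 (L): throw ball3 h=3 -> lands@5:R; in-air after throw: [b3@5:R b1@7:R b2@10:L]
Beat 3 (R): throw ball4 h=1 -> lands@4:L; in-air after throw: [b4@4:L b3@5:R b1@7:R b2@10:L]
Beat 4 (L): throw ball4 h=7 -> lands@11:R; in-air after throw: [b3@5:R b1@7:R b2@10:L b4@11:R]
Beat 5 (R): throw ball3 h=9 -> lands@14:L; in-air after throw: [b1@7:R b2@10:L b4@11:R b3@14:L]
Beat 6 (L): throw ball5 h=3 -> lands@9:R; in-air after throw: [b1@7:R b5@9:R b2@10:L b4@11:R b3@14:L]
Beat 7 (R): throw ball1 h=1 -> lands@8:L; in-air after throw: [b1@8:L b5@9:R b2@10:L b4@11:R b3@14:L]
Beat 8 (L): throw ball1 h=7 -> lands@15:R; in-air after throw: [b5@9:R b2@10:L b4@11:R b3@14:L b1@15:R]
Beat 9 (R): throw ball5 h=9 -> lands@18:L; in-air after throw: [b2@10:L b4@11:R b3@14:L b1@15:R b5@18:L]
Beat 10 (L): throw ball2 h=3 -> lands@13:R; in-air after throw: [b4@11:R b2@13:R b3@14:L b1@15:R b5@18:L]
Beat 11 (R): throw ball4 h=1 -> lands@12:L; in-air after throw: [b4@12:L b2@13:R b3@14:L b1@15:R b5@18:L]
Beat 12 (L): throw ball4 h=7 -> lands@19:R; in-air after throw: [b2@13:R b3@14:L b1@15:R b5@18:L b4@19:R]
Beat 13 (R): throw ball2 h=9 -> lands@22:L; in-air after throw: [b3@14:L b1@15:R b5@18:L b4@19:R b2@22:L]
Ball 2: thrown@1 h=9 -> first land @10; rethrown@10 h=3 -> second land @13

Answer: 10 13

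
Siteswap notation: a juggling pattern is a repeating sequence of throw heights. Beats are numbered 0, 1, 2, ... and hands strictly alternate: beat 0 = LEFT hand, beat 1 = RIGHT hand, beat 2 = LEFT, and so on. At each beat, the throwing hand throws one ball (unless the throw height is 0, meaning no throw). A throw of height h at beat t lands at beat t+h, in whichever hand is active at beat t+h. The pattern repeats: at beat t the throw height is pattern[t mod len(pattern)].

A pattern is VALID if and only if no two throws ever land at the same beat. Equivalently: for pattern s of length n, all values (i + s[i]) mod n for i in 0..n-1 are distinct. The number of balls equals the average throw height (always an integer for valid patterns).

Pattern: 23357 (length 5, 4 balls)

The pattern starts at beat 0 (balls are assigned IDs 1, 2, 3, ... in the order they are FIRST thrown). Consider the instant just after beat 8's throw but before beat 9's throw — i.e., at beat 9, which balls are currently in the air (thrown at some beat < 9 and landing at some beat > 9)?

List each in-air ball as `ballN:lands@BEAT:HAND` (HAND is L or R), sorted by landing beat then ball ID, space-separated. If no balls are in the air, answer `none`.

Answer: ball1:lands@10:L ball2:lands@11:R ball3:lands@13:R

Derivation:
Beat 0 (L): throw ball1 h=2 -> lands@2:L; in-air after throw: [b1@2:L]
Beat 1 (R): throw ball2 h=3 -> lands@4:L; in-air after throw: [b1@2:L b2@4:L]
Beat 2 (L): throw ball1 h=3 -> lands@5:R; in-air after throw: [b2@4:L b1@5:R]
Beat 3 (R): throw ball3 h=5 -> lands@8:L; in-air after throw: [b2@4:L b1@5:R b3@8:L]
Beat 4 (L): throw ball2 h=7 -> lands@11:R; in-air after throw: [b1@5:R b3@8:L b2@11:R]
Beat 5 (R): throw ball1 h=2 -> lands@7:R; in-air after throw: [b1@7:R b3@8:L b2@11:R]
Beat 6 (L): throw ball4 h=3 -> lands@9:R; in-air after throw: [b1@7:R b3@8:L b4@9:R b2@11:R]
Beat 7 (R): throw ball1 h=3 -> lands@10:L; in-air after throw: [b3@8:L b4@9:R b1@10:L b2@11:R]
Beat 8 (L): throw ball3 h=5 -> lands@13:R; in-air after throw: [b4@9:R b1@10:L b2@11:R b3@13:R]
Beat 9 (R): throw ball4 h=7 -> lands@16:L; in-air after throw: [b1@10:L b2@11:R b3@13:R b4@16:L]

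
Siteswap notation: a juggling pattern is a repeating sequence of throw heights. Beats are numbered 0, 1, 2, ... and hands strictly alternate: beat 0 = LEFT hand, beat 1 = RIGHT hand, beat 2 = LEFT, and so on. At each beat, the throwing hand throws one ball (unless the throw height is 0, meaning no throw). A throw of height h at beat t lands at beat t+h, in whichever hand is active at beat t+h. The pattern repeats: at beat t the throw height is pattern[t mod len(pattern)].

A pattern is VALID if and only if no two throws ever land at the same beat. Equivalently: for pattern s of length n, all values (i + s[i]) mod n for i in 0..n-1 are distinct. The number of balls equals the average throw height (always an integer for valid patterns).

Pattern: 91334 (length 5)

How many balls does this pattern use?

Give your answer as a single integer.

Answer: 4

Derivation:
Pattern = [9, 1, 3, 3, 4], length n = 5
  position 0: throw height = 9, running sum = 9
  position 1: throw height = 1, running sum = 10
  position 2: throw height = 3, running sum = 13
  position 3: throw height = 3, running sum = 16
  position 4: throw height = 4, running sum = 20
Total sum = 20; balls = sum / n = 20 / 5 = 4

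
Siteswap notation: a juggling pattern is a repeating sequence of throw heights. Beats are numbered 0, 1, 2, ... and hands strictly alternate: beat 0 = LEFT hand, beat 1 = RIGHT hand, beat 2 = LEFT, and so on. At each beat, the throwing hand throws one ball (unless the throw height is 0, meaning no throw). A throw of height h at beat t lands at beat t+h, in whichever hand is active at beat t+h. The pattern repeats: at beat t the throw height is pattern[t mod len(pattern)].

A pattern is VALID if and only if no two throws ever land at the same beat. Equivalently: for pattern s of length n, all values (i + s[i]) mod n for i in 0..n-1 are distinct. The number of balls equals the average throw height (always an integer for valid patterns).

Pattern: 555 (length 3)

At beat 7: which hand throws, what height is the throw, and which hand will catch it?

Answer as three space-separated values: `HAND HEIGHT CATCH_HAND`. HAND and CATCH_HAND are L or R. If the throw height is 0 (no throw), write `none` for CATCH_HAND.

Beat 7: 7 mod 2 = 1, so hand = R
Throw height = pattern[7 mod 3] = pattern[1] = 5
Lands at beat 7+5=12, 12 mod 2 = 0, so catch hand = L

Answer: R 5 L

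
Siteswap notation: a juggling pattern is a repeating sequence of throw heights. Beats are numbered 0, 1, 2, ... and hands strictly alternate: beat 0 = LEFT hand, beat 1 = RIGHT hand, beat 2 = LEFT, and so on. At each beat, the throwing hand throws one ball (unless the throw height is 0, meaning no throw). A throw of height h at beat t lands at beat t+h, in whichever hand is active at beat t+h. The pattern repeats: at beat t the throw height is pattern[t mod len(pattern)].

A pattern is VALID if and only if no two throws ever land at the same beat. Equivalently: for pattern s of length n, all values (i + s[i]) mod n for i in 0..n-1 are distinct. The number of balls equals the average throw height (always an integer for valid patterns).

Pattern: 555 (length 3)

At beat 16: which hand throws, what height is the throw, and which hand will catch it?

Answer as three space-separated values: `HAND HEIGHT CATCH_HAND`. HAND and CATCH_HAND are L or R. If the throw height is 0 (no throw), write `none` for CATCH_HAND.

Answer: L 5 R

Derivation:
Beat 16: 16 mod 2 = 0, so hand = L
Throw height = pattern[16 mod 3] = pattern[1] = 5
Lands at beat 16+5=21, 21 mod 2 = 1, so catch hand = R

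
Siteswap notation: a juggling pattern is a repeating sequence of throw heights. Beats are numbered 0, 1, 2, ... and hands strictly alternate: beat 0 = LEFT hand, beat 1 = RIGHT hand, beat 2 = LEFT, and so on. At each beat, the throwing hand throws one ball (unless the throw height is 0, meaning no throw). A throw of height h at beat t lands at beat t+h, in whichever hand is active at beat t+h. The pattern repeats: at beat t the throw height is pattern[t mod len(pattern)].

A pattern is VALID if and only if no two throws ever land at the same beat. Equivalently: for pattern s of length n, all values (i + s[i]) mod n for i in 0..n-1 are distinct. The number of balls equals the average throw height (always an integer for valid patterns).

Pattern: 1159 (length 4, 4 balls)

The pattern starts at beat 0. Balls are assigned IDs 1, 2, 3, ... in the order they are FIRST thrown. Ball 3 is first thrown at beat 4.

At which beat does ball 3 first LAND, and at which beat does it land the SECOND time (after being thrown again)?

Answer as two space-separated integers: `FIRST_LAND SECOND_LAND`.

Beat 0 (L): throw ball1 h=1 -> lands@1:R; in-air after throw: [b1@1:R]
Beat 1 (R): throw ball1 h=1 -> lands@2:L; in-air after throw: [b1@2:L]
Beat 2 (L): throw ball1 h=5 -> lands@7:R; in-air after throw: [b1@7:R]
Beat 3 (R): throw ball2 h=9 -> lands@12:L; in-air after throw: [b1@7:R b2@12:L]
Beat 4 (L): throw ball3 h=1 -> lands@5:R; in-air after throw: [b3@5:R b1@7:R b2@12:L]
Beat 5 (R): throw ball3 h=1 -> lands@6:L; in-air after throw: [b3@6:L b1@7:R b2@12:L]
Beat 6 (L): throw ball3 h=5 -> lands@11:R; in-air after throw: [b1@7:R b3@11:R b2@12:L]
Ball 3: thrown@4 h=1 -> first land @5; rethrown@5 h=1 -> second land @6

Answer: 5 6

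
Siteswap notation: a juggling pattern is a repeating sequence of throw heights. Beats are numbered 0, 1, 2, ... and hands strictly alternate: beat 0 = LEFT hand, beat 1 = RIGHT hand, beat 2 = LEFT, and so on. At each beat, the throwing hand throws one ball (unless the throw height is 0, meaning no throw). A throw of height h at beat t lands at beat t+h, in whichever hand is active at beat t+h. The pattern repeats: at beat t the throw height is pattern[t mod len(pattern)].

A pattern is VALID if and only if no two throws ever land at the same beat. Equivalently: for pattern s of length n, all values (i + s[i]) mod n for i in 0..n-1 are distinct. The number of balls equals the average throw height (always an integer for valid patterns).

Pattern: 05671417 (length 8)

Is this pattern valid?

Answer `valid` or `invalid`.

Answer: invalid

Derivation:
i=0: (i + s[i]) mod n = (0 + 0) mod 8 = 0
i=1: (i + s[i]) mod n = (1 + 5) mod 8 = 6
i=2: (i + s[i]) mod n = (2 + 6) mod 8 = 0
i=3: (i + s[i]) mod n = (3 + 7) mod 8 = 2
i=4: (i + s[i]) mod n = (4 + 1) mod 8 = 5
i=5: (i + s[i]) mod n = (5 + 4) mod 8 = 1
i=6: (i + s[i]) mod n = (6 + 1) mod 8 = 7
i=7: (i + s[i]) mod n = (7 + 7) mod 8 = 6
Residues: [0, 6, 0, 2, 5, 1, 7, 6], distinct: False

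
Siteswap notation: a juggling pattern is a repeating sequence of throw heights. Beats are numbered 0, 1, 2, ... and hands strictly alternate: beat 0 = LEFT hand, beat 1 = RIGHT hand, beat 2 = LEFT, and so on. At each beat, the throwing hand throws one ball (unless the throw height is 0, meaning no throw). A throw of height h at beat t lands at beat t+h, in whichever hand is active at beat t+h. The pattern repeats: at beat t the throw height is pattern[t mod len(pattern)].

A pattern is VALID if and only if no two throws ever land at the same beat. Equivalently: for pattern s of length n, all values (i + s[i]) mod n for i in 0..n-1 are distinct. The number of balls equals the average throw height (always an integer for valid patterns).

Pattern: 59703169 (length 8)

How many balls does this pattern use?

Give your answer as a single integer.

Pattern = [5, 9, 7, 0, 3, 1, 6, 9], length n = 8
  position 0: throw height = 5, running sum = 5
  position 1: throw height = 9, running sum = 14
  position 2: throw height = 7, running sum = 21
  position 3: throw height = 0, running sum = 21
  position 4: throw height = 3, running sum = 24
  position 5: throw height = 1, running sum = 25
  position 6: throw height = 6, running sum = 31
  position 7: throw height = 9, running sum = 40
Total sum = 40; balls = sum / n = 40 / 8 = 5

Answer: 5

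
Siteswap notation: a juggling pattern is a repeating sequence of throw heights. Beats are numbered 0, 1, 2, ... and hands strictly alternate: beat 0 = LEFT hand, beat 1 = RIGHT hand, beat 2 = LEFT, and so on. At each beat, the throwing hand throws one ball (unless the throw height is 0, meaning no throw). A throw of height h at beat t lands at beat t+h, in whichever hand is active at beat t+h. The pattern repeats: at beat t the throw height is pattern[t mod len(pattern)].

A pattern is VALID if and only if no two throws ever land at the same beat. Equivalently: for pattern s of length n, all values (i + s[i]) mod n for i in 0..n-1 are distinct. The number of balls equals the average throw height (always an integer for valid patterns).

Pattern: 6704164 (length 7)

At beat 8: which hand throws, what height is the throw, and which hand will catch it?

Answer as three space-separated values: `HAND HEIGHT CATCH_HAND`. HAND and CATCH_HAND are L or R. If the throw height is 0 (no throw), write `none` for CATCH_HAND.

Answer: L 7 R

Derivation:
Beat 8: 8 mod 2 = 0, so hand = L
Throw height = pattern[8 mod 7] = pattern[1] = 7
Lands at beat 8+7=15, 15 mod 2 = 1, so catch hand = R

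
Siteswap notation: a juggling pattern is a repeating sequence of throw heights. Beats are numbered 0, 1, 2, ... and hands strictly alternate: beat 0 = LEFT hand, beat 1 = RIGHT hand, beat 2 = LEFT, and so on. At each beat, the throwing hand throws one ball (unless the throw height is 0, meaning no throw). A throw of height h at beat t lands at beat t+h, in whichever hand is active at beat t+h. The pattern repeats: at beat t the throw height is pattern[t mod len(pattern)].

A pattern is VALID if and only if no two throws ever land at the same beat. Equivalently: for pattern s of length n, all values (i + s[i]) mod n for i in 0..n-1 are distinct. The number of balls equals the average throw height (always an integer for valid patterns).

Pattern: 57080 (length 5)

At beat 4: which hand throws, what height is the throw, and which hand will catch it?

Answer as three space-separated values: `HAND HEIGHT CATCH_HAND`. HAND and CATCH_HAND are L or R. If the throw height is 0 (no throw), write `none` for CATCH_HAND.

Beat 4: 4 mod 2 = 0, so hand = L
Throw height = pattern[4 mod 5] = pattern[4] = 0

Answer: L 0 none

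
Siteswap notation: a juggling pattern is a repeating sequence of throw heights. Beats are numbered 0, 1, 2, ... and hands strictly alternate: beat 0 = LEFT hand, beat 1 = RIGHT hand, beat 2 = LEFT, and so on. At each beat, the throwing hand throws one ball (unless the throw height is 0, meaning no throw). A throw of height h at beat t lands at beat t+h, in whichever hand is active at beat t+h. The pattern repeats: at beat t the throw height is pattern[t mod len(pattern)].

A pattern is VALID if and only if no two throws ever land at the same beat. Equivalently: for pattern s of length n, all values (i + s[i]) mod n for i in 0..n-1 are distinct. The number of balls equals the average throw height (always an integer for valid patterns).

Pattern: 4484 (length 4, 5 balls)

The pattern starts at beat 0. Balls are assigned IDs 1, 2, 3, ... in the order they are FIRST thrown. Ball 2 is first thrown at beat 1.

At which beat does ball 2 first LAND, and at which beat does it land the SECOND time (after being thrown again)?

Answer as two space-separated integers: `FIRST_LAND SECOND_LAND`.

Beat 0 (L): throw ball1 h=4 -> lands@4:L; in-air after throw: [b1@4:L]
Beat 1 (R): throw ball2 h=4 -> lands@5:R; in-air after throw: [b1@4:L b2@5:R]
Beat 2 (L): throw ball3 h=8 -> lands@10:L; in-air after throw: [b1@4:L b2@5:R b3@10:L]
Beat 3 (R): throw ball4 h=4 -> lands@7:R; in-air after throw: [b1@4:L b2@5:R b4@7:R b3@10:L]
Beat 4 (L): throw ball1 h=4 -> lands@8:L; in-air after throw: [b2@5:R b4@7:R b1@8:L b3@10:L]
Beat 5 (R): throw ball2 h=4 -> lands@9:R; in-air after throw: [b4@7:R b1@8:L b2@9:R b3@10:L]
Beat 6 (L): throw ball5 h=8 -> lands@14:L; in-air after throw: [b4@7:R b1@8:L b2@9:R b3@10:L b5@14:L]
Beat 7 (R): throw ball4 h=4 -> lands@11:R; in-air after throw: [b1@8:L b2@9:R b3@10:L b4@11:R b5@14:L]
Beat 8 (L): throw ball1 h=4 -> lands@12:L; in-air after throw: [b2@9:R b3@10:L b4@11:R b1@12:L b5@14:L]
Beat 9 (R): throw ball2 h=4 -> lands@13:R; in-air after throw: [b3@10:L b4@11:R b1@12:L b2@13:R b5@14:L]
Ball 2: thrown@1 h=4 -> first land @5; rethrown@5 h=4 -> second land @9

Answer: 5 9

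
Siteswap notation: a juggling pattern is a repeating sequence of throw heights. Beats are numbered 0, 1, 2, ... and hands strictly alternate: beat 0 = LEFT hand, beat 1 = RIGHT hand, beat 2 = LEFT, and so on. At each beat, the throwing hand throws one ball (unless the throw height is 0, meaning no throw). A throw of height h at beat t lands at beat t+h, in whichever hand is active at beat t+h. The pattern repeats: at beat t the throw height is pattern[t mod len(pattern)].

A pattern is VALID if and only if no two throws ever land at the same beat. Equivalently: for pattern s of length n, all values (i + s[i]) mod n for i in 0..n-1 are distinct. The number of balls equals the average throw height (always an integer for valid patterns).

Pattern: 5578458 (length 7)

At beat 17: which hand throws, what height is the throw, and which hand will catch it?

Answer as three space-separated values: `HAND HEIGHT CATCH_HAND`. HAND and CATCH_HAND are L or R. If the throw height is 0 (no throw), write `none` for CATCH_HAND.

Answer: R 8 R

Derivation:
Beat 17: 17 mod 2 = 1, so hand = R
Throw height = pattern[17 mod 7] = pattern[3] = 8
Lands at beat 17+8=25, 25 mod 2 = 1, so catch hand = R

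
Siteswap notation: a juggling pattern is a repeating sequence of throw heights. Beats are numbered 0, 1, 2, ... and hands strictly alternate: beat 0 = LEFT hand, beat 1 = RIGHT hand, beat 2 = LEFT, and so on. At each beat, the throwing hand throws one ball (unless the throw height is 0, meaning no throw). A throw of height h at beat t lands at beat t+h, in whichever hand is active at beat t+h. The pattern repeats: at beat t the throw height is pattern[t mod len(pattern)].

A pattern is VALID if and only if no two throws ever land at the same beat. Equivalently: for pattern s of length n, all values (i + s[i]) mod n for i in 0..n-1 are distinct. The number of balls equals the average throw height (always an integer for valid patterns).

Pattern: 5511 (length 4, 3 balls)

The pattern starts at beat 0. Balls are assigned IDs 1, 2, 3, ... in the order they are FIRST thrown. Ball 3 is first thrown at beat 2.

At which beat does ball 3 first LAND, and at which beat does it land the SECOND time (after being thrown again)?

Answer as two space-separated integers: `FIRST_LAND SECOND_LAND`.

Answer: 3 4

Derivation:
Beat 0 (L): throw ball1 h=5 -> lands@5:R; in-air after throw: [b1@5:R]
Beat 1 (R): throw ball2 h=5 -> lands@6:L; in-air after throw: [b1@5:R b2@6:L]
Beat 2 (L): throw ball3 h=1 -> lands@3:R; in-air after throw: [b3@3:R b1@5:R b2@6:L]
Beat 3 (R): throw ball3 h=1 -> lands@4:L; in-air after throw: [b3@4:L b1@5:R b2@6:L]
Beat 4 (L): throw ball3 h=5 -> lands@9:R; in-air after throw: [b1@5:R b2@6:L b3@9:R]
Ball 3: thrown@2 h=1 -> first land @3; rethrown@3 h=1 -> second land @4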